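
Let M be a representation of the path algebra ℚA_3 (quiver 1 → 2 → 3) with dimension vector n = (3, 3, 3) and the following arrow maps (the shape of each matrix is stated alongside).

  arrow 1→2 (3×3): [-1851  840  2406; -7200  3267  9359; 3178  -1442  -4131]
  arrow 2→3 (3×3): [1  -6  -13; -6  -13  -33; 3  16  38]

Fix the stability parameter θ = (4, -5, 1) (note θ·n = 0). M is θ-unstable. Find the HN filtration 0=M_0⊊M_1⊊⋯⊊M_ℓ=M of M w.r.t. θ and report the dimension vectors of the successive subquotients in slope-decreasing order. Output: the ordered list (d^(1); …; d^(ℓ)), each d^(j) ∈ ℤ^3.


Interval decomposition of M: I[1,3]^3.
HN type (ℓ=2): μ^(1)=1; μ^(2)=-1/2

((0, 0, 3); (3, 3, 0))


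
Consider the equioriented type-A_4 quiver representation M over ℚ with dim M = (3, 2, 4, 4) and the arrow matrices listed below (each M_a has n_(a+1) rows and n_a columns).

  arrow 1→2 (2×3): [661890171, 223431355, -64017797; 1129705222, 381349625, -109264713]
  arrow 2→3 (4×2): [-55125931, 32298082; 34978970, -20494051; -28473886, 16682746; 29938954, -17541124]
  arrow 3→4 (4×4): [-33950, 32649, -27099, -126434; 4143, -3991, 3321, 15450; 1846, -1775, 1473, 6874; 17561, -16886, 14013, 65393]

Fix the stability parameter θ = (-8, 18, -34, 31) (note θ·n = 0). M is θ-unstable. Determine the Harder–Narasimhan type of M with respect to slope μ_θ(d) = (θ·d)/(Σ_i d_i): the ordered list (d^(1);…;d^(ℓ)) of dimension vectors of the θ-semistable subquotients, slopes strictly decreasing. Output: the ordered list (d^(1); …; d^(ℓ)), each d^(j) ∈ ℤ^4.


Interval decomposition of M: I[1,1], I[1,4]^2, I[3,3], I[3,4], I[4,4].
HN type (ℓ=3): μ^(1)=31; μ^(2)=-8; μ^(3)=-34

((0, 0, 0, 4); (3, 2, 2, 0); (0, 0, 2, 0))


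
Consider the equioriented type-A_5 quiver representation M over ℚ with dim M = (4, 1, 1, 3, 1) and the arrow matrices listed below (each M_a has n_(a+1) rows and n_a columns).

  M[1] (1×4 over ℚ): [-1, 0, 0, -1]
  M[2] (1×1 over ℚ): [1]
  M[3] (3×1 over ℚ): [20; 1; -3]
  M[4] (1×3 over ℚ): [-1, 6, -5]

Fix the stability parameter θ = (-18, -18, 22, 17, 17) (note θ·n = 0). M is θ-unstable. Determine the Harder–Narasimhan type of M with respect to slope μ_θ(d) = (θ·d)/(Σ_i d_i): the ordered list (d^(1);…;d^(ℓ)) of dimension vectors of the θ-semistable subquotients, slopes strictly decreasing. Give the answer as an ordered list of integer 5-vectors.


Via rank(M_{q-1}∘⋯∘M_p): M ≅ I[1,1]^3, I[1,5], I[4,4]^2.
μ_θ-semistable layers: μ^(1)=56/3; μ^(2)=17; μ^(3)=-18

((0, 0, 1, 1, 1); (0, 0, 0, 2, 0); (4, 1, 0, 0, 0))


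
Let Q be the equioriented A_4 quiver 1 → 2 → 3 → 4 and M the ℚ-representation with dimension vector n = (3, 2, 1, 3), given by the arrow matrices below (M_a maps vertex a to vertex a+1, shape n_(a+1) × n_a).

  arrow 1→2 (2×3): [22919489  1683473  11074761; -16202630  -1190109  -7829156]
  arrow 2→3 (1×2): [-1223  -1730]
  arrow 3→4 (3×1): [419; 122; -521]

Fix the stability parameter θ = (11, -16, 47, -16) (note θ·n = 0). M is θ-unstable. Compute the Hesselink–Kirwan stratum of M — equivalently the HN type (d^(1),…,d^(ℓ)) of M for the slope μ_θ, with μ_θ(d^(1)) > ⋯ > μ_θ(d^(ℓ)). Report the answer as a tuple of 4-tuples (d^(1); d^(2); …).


Via rank(M_{q-1}∘⋯∘M_p): M ≅ I[1,1], I[1,2], I[1,4], I[4,4]^2.
μ_θ-semistable layers: μ^(1)=31/2; μ^(2)=11; μ^(3)=-5/2; μ^(4)=-16

((0, 0, 1, 1); (1, 0, 0, 0); (2, 2, 0, 0); (0, 0, 0, 2))


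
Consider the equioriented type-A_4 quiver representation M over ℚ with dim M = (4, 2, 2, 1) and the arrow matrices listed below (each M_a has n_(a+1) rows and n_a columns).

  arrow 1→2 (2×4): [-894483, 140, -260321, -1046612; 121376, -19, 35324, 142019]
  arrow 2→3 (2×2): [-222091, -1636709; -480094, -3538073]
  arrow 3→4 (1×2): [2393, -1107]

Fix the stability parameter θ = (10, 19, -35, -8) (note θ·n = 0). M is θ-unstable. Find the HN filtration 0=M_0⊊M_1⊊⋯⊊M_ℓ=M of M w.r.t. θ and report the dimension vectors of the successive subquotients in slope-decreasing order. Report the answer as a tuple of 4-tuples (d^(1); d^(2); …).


Barcode: M ≅ I[1,1]^2, I[1,3], I[1,4]. HN layers by μ_θ (3 steps, strictly decreasing):
  μ^(1)=10; μ^(2)=-2; μ^(3)=-7/2

((2, 0, 0, 0); (1, 1, 1, 0); (1, 1, 1, 1))


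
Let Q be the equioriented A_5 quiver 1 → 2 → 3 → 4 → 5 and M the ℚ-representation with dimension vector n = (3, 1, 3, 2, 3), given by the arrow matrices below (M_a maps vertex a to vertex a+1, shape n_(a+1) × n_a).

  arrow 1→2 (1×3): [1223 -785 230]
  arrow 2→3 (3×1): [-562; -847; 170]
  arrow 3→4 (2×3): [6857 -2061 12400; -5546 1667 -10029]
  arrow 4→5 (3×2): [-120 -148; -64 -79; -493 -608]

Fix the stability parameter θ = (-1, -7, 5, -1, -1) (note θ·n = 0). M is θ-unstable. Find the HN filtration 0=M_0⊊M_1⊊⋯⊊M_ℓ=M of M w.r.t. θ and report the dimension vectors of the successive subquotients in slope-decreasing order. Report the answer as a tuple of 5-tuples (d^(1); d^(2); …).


Via rank(M_{q-1}∘⋯∘M_p): M ≅ I[1,1]^2, I[1,5], I[3,3], I[3,5], I[5,5].
μ_θ-semistable layers: μ^(1)=5; μ^(2)=1; μ^(3)=-1; μ^(4)=-4

((0, 0, 1, 0, 0); (0, 0, 2, 2, 2); (2, 0, 0, 0, 1); (1, 1, 0, 0, 0))


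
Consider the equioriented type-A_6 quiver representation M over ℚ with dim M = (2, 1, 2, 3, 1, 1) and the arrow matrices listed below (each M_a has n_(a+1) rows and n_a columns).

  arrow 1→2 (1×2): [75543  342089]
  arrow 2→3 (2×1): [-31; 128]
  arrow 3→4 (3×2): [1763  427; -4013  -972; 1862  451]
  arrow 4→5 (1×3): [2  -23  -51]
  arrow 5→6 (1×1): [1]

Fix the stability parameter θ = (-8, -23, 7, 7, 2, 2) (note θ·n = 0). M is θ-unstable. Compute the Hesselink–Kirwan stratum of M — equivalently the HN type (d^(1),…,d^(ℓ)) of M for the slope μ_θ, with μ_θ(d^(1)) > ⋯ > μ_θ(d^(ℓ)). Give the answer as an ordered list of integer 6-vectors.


Via rank(M_{q-1}∘⋯∘M_p): M ≅ I[1,1], I[1,6], I[3,4], I[4,4].
μ_θ-semistable layers: μ^(1)=7; μ^(2)=9/2; μ^(3)=-8; μ^(4)=-31/2

((0, 0, 1, 2, 0, 0); (0, 0, 1, 1, 1, 1); (1, 0, 0, 0, 0, 0); (1, 1, 0, 0, 0, 0))


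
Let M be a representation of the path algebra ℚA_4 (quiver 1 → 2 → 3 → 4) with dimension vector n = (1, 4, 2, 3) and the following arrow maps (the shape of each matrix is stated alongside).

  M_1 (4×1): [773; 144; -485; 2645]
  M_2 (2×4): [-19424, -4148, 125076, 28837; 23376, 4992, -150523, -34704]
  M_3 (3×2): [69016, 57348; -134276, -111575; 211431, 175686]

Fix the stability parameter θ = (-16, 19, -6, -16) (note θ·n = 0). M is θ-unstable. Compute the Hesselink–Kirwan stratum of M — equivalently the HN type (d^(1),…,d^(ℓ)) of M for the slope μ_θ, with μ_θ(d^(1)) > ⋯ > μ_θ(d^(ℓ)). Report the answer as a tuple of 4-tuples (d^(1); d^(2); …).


Barcode: M ≅ I[1,4], I[2,2]^2, I[2,4], I[4,4]. HN layers by μ_θ (3 steps, strictly decreasing):
  μ^(1)=19; μ^(2)=-1; μ^(3)=-16

((0, 2, 0, 0); (0, 2, 2, 2); (1, 0, 0, 1))


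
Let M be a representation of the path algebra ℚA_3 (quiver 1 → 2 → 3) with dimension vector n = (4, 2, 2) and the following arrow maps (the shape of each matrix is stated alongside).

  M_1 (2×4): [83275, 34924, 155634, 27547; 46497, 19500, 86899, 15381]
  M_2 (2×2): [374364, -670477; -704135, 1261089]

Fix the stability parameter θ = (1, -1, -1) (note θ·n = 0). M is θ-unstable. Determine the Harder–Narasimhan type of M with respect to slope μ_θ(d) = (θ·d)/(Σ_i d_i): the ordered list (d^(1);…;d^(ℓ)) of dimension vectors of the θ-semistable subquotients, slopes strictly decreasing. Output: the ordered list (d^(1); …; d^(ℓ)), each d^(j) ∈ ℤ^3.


Via rank(M_{q-1}∘⋯∘M_p): M ≅ I[1,1]^2, I[1,3]^2.
μ_θ-semistable layers: μ^(1)=1; μ^(2)=-1/3

((2, 0, 0); (2, 2, 2))


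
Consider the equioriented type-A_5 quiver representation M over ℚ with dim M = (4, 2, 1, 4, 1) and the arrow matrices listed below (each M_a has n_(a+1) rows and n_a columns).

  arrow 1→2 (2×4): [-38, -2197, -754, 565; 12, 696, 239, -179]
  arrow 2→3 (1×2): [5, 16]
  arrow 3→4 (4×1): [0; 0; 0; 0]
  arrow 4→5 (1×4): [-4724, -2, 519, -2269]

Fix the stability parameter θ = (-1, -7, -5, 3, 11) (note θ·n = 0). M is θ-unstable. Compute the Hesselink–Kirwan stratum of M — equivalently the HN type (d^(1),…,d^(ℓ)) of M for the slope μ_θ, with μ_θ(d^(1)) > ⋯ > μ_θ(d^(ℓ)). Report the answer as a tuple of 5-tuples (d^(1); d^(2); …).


Interval decomposition of M: I[1,1]^2, I[1,2], I[1,3], I[4,4]^3, I[4,5].
HN type (ℓ=5): μ^(1)=11; μ^(2)=3; μ^(3)=-1; μ^(4)=-4; μ^(5)=-13/3

((0, 0, 0, 0, 1); (0, 0, 0, 4, 0); (2, 0, 0, 0, 0); (1, 1, 0, 0, 0); (1, 1, 1, 0, 0))


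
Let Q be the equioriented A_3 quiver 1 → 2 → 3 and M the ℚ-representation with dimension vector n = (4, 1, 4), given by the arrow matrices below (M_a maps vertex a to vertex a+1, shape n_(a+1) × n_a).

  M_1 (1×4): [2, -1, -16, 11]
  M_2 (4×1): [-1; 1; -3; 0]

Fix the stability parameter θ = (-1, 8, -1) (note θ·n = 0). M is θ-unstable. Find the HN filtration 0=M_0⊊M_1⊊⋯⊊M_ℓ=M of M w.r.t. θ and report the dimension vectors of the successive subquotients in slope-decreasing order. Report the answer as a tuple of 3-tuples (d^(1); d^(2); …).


Via rank(M_{q-1}∘⋯∘M_p): M ≅ I[1,1]^3, I[1,3], I[3,3]^3.
μ_θ-semistable layers: μ^(1)=7/2; μ^(2)=-1

((0, 1, 1); (4, 0, 3))


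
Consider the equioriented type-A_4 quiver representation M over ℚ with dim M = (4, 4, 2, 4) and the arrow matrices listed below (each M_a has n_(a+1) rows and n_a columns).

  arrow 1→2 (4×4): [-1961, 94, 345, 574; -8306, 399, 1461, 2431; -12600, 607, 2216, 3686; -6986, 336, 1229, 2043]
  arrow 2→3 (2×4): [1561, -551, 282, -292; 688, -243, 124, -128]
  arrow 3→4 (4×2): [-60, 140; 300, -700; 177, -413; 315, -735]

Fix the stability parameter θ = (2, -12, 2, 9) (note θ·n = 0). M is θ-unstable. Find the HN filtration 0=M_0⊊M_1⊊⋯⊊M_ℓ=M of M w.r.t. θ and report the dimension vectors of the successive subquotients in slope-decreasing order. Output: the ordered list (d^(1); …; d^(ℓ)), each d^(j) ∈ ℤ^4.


Barcode: M ≅ I[1,2]^2, I[1,3], I[1,4], I[4,4]^3. HN layers by μ_θ (3 steps, strictly decreasing):
  μ^(1)=9; μ^(2)=2; μ^(3)=-5

((0, 0, 0, 4); (0, 0, 2, 0); (4, 4, 0, 0))


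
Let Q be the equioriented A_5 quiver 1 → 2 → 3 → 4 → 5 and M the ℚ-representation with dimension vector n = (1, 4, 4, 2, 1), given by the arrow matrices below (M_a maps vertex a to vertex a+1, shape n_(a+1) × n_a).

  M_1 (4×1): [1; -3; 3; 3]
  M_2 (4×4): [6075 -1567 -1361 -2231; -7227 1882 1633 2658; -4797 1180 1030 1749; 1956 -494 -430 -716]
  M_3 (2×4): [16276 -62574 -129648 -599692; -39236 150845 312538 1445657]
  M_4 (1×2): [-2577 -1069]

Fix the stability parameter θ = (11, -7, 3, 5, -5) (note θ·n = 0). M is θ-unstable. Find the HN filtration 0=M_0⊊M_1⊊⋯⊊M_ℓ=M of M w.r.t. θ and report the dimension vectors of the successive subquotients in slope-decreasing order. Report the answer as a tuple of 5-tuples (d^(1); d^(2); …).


Via rank(M_{q-1}∘⋯∘M_p): M ≅ I[1,2], I[2,3]^2, I[2,5], I[3,4].
μ_θ-semistable layers: μ^(1)=5; μ^(2)=3; μ^(3)=2; μ^(4)=1; μ^(5)=-7

((0, 0, 0, 1, 0); (0, 0, 3, 0, 0); (1, 1, 0, 0, 0); (0, 0, 1, 1, 1); (0, 3, 0, 0, 0))


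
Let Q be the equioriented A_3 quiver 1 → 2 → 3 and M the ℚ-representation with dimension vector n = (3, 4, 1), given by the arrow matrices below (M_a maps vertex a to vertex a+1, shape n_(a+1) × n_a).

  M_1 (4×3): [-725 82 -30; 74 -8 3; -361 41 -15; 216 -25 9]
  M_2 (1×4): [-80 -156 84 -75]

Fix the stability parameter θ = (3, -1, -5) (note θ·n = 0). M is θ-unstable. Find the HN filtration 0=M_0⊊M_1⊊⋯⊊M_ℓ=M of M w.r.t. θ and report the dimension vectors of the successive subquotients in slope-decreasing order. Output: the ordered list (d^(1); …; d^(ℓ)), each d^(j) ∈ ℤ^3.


Barcode: M ≅ I[1,2]^2, I[1,3], I[2,2]. HN layers by μ_θ (2 steps, strictly decreasing):
  μ^(1)=1; μ^(2)=-1

((2, 2, 0); (1, 2, 1))


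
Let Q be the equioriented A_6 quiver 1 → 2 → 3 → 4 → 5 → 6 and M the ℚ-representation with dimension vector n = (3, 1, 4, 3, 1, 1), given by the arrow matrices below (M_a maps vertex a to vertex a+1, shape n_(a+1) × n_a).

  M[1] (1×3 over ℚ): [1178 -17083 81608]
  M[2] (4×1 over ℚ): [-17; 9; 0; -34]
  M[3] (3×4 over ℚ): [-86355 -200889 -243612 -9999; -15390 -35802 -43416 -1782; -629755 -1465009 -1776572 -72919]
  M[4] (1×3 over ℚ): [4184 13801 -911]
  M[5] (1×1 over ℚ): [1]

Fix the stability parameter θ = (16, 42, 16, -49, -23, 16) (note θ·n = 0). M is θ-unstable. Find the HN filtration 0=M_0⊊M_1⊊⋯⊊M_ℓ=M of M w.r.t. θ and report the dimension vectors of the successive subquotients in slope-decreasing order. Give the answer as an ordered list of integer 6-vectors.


Barcode: M ≅ I[1,1]^2, I[1,3], I[3,3]^2, I[3,6], I[4,4]^2. HN layers by μ_θ (4 steps, strictly decreasing):
  μ^(1)=29; μ^(2)=16; μ^(3)=-56/3; μ^(4)=-49

((0, 1, 1, 0, 0, 0); (3, 0, 2, 0, 0, 1); (0, 0, 1, 1, 1, 0); (0, 0, 0, 2, 0, 0))


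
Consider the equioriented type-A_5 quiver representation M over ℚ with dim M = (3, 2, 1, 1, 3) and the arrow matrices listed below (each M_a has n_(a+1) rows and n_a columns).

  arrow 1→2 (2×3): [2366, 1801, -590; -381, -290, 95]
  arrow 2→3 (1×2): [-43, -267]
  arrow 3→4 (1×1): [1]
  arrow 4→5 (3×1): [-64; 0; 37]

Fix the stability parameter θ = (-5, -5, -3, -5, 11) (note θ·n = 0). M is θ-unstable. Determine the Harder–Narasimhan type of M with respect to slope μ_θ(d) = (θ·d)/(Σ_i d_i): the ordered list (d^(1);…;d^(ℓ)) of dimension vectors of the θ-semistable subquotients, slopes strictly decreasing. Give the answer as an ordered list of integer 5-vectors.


Via rank(M_{q-1}∘⋯∘M_p): M ≅ I[1,1], I[1,2], I[1,5], I[5,5]^2.
μ_θ-semistable layers: μ^(1)=11; μ^(2)=-4; μ^(3)=-5

((0, 0, 0, 0, 3); (0, 0, 1, 1, 0); (3, 2, 0, 0, 0))


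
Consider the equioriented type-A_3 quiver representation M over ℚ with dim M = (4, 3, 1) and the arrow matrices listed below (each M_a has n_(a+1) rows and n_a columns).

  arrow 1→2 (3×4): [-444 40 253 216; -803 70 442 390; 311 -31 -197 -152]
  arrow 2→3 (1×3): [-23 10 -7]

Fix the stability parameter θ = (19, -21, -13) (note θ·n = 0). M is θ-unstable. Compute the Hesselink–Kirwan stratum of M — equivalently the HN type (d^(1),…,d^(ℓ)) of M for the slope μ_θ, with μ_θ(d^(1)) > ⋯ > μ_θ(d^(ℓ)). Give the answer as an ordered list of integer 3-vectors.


Interval decomposition of M: I[1,1], I[1,2]^2, I[1,3].
HN type (ℓ=3): μ^(1)=19; μ^(2)=-1; μ^(3)=-5

((1, 0, 0); (2, 2, 0); (1, 1, 1))


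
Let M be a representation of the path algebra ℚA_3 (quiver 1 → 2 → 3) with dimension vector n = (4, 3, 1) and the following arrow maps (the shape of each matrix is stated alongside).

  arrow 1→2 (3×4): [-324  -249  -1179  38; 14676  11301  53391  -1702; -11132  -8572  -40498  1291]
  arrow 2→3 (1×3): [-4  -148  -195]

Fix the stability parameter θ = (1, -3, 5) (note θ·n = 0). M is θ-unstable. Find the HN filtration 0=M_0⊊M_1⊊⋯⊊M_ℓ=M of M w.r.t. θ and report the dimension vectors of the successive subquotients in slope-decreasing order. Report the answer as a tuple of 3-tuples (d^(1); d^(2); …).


Interval decomposition of M: I[1,1]^2, I[1,2], I[1,3], I[2,2].
HN type (ℓ=4): μ^(1)=5; μ^(2)=1; μ^(3)=-1; μ^(4)=-3

((0, 0, 1); (2, 0, 0); (2, 2, 0); (0, 1, 0))


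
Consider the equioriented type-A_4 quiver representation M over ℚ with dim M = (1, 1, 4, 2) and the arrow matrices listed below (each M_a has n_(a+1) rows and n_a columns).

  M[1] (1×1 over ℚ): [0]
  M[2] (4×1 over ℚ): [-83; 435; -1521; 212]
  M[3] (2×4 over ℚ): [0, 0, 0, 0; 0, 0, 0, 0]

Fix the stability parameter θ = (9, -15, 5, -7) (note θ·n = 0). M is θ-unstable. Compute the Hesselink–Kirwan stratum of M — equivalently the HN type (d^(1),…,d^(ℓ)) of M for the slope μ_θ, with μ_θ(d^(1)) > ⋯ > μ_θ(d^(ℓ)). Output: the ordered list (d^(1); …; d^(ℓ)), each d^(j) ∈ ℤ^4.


Interval decomposition of M: I[1,1], I[2,3], I[3,3]^3, I[4,4]^2.
HN type (ℓ=4): μ^(1)=9; μ^(2)=5; μ^(3)=-7; μ^(4)=-15

((1, 0, 0, 0); (0, 0, 4, 0); (0, 0, 0, 2); (0, 1, 0, 0))


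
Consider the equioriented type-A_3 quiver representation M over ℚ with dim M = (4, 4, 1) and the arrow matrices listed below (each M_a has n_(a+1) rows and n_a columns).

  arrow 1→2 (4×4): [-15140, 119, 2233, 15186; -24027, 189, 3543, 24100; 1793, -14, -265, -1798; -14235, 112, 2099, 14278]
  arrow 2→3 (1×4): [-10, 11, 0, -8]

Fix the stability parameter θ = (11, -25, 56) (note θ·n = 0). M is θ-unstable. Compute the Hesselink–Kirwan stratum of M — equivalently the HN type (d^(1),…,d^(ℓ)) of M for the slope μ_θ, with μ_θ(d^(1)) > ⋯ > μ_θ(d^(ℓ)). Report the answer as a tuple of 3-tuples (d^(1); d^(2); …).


Barcode: M ≅ I[1,1], I[1,2]^2, I[1,3], I[2,2]. HN layers by μ_θ (4 steps, strictly decreasing):
  μ^(1)=56; μ^(2)=11; μ^(3)=-7; μ^(4)=-25

((0, 0, 1); (1, 0, 0); (3, 3, 0); (0, 1, 0))


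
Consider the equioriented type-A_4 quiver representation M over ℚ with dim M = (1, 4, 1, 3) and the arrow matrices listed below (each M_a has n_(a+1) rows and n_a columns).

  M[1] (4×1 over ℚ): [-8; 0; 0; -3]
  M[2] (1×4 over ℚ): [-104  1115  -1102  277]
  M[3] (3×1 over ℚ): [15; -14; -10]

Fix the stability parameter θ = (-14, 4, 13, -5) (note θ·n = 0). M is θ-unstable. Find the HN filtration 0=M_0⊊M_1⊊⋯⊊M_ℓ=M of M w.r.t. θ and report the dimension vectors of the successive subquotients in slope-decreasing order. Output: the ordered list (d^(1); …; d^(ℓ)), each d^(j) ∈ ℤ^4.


Via rank(M_{q-1}∘⋯∘M_p): M ≅ I[1,4], I[2,2]^3, I[4,4]^2.
μ_θ-semistable layers: μ^(1)=4; μ^(2)=-5; μ^(3)=-14

((0, 4, 1, 1); (0, 0, 0, 2); (1, 0, 0, 0))


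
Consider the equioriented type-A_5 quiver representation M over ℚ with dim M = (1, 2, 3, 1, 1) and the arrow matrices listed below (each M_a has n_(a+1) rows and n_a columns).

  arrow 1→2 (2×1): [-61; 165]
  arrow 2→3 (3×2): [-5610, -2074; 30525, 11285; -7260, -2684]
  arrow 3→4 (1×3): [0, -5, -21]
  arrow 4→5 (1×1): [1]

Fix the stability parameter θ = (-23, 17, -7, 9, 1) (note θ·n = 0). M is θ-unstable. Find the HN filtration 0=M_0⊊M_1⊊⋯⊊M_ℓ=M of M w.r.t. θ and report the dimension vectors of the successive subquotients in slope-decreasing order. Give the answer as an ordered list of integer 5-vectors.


Barcode: M ≅ I[1,2], I[2,5], I[3,3]^2. HN layers by μ_θ (4 steps, strictly decreasing):
  μ^(1)=17; μ^(2)=5; μ^(3)=-7; μ^(4)=-23

((0, 1, 0, 0, 0); (0, 1, 1, 1, 1); (0, 0, 2, 0, 0); (1, 0, 0, 0, 0))


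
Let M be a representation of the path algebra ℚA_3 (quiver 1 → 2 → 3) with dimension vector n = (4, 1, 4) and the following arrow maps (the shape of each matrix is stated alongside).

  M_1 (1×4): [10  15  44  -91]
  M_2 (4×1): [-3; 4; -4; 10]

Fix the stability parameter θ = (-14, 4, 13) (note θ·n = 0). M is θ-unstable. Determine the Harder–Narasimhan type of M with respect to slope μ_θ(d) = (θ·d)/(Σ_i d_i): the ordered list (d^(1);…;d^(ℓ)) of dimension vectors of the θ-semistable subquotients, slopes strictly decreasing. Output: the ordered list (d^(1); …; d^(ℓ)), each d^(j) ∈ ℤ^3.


Via rank(M_{q-1}∘⋯∘M_p): M ≅ I[1,1]^3, I[1,3], I[3,3]^3.
μ_θ-semistable layers: μ^(1)=13; μ^(2)=4; μ^(3)=-14

((0, 0, 4); (0, 1, 0); (4, 0, 0))


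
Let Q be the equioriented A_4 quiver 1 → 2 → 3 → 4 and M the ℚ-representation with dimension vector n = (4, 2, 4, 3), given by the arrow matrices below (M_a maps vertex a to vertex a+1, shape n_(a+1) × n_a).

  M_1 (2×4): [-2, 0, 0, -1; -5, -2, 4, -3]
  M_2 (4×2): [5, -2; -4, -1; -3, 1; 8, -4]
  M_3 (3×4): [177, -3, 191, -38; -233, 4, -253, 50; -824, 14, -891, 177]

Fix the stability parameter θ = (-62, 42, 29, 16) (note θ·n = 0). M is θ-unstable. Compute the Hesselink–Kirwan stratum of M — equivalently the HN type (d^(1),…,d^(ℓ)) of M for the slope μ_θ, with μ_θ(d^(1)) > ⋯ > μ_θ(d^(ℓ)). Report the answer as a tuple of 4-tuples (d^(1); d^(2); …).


Barcode: M ≅ I[1,1]^2, I[1,4]^2, I[3,3], I[3,4]. HN layers by μ_θ (3 steps, strictly decreasing):
  μ^(1)=29; μ^(2)=45/2; μ^(3)=-62

((0, 2, 3, 2); (0, 0, 1, 1); (4, 0, 0, 0))


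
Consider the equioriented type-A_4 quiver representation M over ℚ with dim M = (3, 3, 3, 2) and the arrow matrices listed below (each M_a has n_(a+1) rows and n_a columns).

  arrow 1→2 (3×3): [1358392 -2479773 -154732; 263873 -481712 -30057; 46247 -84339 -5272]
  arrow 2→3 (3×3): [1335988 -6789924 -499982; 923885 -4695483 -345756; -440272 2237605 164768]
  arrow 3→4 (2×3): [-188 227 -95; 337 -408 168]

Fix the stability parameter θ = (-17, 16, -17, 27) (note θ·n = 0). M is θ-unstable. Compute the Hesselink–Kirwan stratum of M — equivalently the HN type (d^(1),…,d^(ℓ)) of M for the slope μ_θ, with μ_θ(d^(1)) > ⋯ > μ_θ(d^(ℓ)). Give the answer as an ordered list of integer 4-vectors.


Interval decomposition of M: I[1,3], I[1,4]^2.
HN type (ℓ=3): μ^(1)=27; μ^(2)=-1/2; μ^(3)=-17

((0, 0, 0, 2); (0, 3, 3, 0); (3, 0, 0, 0))


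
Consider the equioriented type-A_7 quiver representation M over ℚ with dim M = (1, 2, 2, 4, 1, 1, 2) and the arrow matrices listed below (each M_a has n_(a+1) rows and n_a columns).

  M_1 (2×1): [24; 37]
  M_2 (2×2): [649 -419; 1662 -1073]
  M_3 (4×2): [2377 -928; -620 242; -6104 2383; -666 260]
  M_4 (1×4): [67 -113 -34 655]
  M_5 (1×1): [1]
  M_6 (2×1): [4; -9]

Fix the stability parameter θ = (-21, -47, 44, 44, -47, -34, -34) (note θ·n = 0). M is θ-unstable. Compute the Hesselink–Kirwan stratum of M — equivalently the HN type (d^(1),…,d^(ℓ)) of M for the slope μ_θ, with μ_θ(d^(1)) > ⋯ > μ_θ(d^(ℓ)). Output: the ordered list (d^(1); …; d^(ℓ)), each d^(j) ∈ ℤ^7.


Via rank(M_{q-1}∘⋯∘M_p): M ≅ I[1,7], I[2,4], I[4,4]^2, I[7,7].
μ_θ-semistable layers: μ^(1)=44; μ^(2)=-27/5; μ^(3)=-34; μ^(4)=-47

((0, 0, 1, 3, 0, 0, 0); (0, 0, 1, 1, 1, 1, 1); (1, 1, 0, 0, 0, 0, 1); (0, 1, 0, 0, 0, 0, 0))


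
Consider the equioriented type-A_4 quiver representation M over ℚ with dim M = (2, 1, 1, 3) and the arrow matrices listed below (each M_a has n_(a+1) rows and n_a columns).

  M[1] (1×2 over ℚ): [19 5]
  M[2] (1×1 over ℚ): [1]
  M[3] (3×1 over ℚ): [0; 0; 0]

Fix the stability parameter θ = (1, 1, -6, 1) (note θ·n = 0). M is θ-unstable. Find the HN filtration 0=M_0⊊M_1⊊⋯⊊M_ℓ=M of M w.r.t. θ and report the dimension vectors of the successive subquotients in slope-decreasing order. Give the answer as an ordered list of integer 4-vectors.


Interval decomposition of M: I[1,1], I[1,3], I[4,4]^3.
HN type (ℓ=2): μ^(1)=1; μ^(2)=-4/3

((1, 0, 0, 3); (1, 1, 1, 0))


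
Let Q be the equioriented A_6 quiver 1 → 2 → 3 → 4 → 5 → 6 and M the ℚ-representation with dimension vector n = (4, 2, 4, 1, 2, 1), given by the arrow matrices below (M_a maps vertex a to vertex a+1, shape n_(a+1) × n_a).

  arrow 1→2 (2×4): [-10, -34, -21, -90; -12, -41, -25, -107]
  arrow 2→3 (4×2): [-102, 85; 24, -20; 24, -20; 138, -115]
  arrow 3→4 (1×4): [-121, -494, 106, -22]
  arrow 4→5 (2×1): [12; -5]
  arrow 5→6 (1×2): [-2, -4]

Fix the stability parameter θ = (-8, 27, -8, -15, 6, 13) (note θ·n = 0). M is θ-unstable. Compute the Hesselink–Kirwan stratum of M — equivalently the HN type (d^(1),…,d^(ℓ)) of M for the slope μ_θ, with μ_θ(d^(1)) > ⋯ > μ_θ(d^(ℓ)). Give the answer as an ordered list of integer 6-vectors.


Via rank(M_{q-1}∘⋯∘M_p): M ≅ I[1,1]^2, I[1,2], I[1,6], I[3,3]^3, I[5,5].
μ_θ-semistable layers: μ^(1)=27; μ^(2)=13; μ^(3)=6; μ^(4)=4/3; μ^(5)=-8

((0, 1, 0, 0, 0, 0); (0, 0, 0, 0, 0, 1); (0, 0, 0, 0, 2, 0); (0, 1, 1, 1, 0, 0); (4, 0, 3, 0, 0, 0))


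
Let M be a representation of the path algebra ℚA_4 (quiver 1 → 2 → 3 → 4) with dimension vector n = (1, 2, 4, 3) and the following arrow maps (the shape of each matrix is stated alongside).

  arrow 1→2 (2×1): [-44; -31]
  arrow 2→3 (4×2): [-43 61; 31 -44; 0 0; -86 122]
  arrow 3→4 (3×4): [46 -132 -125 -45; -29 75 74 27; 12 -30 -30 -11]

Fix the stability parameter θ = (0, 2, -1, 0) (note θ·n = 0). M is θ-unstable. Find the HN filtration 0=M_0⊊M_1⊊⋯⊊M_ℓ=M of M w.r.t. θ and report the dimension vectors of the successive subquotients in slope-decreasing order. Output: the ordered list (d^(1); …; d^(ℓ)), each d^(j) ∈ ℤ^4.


Via rank(M_{q-1}∘⋯∘M_p): M ≅ I[1,4], I[2,3], I[3,4]^2.
μ_θ-semistable layers: μ^(1)=1/2; μ^(2)=1/3; μ^(3)=0; μ^(4)=-1

((0, 1, 1, 0); (0, 1, 1, 1); (1, 0, 0, 2); (0, 0, 2, 0))


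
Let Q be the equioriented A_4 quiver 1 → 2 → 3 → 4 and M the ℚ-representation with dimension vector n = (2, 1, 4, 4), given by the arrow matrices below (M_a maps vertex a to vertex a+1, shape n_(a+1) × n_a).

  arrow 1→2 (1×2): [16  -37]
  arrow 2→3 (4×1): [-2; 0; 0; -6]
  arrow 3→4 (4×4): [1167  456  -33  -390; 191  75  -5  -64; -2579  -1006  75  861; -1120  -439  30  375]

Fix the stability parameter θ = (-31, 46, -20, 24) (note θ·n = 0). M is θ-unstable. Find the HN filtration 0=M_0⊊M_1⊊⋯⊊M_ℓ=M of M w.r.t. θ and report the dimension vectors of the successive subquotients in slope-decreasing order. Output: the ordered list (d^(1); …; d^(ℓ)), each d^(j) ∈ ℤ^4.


Via rank(M_{q-1}∘⋯∘M_p): M ≅ I[1,1], I[1,4], I[3,3], I[3,4]^2, I[4,4].
μ_θ-semistable layers: μ^(1)=24; μ^(2)=13; μ^(3)=-20; μ^(4)=-31

((0, 0, 0, 4); (0, 1, 1, 0); (0, 0, 3, 0); (2, 0, 0, 0))


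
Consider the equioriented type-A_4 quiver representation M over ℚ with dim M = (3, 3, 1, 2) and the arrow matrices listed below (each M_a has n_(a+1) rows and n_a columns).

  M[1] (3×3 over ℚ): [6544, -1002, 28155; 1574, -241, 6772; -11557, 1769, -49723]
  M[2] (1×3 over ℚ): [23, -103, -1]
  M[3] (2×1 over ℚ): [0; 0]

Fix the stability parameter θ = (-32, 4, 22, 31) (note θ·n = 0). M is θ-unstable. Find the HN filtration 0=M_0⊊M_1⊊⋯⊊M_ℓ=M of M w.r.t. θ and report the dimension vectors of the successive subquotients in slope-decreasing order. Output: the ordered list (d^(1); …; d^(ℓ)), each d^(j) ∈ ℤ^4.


Barcode: M ≅ I[1,2]^2, I[1,3], I[4,4]^2. HN layers by μ_θ (4 steps, strictly decreasing):
  μ^(1)=31; μ^(2)=22; μ^(3)=4; μ^(4)=-32

((0, 0, 0, 2); (0, 0, 1, 0); (0, 3, 0, 0); (3, 0, 0, 0))


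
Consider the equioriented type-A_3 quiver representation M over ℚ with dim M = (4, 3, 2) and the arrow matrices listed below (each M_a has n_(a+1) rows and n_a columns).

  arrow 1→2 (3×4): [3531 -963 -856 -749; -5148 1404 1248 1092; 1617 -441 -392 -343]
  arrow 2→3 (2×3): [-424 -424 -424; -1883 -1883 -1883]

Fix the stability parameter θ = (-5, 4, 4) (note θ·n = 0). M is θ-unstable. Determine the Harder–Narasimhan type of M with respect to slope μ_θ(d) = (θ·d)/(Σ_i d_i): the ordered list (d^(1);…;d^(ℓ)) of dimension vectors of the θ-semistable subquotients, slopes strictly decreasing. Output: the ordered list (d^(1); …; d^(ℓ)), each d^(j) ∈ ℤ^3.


Barcode: M ≅ I[1,1]^3, I[1,2], I[2,2], I[2,3], I[3,3]. HN layers by μ_θ (2 steps, strictly decreasing):
  μ^(1)=4; μ^(2)=-5

((0, 3, 2); (4, 0, 0))


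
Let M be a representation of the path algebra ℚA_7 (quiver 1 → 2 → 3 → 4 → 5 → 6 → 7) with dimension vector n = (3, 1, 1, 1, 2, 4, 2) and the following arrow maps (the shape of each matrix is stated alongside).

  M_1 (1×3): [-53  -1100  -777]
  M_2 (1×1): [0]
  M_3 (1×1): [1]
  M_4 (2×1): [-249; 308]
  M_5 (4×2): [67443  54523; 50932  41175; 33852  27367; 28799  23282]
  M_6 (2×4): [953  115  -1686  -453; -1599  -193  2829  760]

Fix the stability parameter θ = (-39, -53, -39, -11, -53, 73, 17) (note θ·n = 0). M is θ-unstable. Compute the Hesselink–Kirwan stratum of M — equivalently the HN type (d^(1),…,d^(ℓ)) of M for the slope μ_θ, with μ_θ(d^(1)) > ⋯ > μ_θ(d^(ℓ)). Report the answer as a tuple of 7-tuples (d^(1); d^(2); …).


Via rank(M_{q-1}∘⋯∘M_p): M ≅ I[1,1]^2, I[1,2], I[3,7], I[5,6], I[6,6], I[6,7].
μ_θ-semistable layers: μ^(1)=73; μ^(2)=45; μ^(3)=-32; μ^(4)=-39; μ^(5)=-46; μ^(6)=-53

((0, 0, 0, 0, 0, 2, 0); (0, 0, 0, 0, 0, 2, 2); (0, 0, 0, 1, 1, 0, 0); (2, 0, 1, 0, 0, 0, 0); (1, 1, 0, 0, 0, 0, 0); (0, 0, 0, 0, 1, 0, 0))


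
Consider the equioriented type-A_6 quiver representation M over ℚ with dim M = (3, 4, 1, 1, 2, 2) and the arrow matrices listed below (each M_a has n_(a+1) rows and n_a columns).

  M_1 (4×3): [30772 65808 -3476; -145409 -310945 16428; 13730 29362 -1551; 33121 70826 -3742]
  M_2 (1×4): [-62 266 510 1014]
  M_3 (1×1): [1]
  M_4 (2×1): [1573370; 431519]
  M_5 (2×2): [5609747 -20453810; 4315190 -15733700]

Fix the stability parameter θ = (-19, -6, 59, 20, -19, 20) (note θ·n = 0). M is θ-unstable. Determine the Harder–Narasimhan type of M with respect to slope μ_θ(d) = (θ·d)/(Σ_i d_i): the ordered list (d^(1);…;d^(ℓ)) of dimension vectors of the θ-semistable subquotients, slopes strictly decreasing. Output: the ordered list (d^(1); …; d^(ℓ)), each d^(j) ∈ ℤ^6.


Interval decomposition of M: I[1,2]^2, I[1,5], I[2,2], I[5,6], I[6,6].
HN type (ℓ=3): μ^(1)=20; μ^(2)=-6; μ^(3)=-19

((0, 0, 1, 1, 1, 2); (0, 4, 0, 0, 0, 0); (3, 0, 0, 0, 1, 0))


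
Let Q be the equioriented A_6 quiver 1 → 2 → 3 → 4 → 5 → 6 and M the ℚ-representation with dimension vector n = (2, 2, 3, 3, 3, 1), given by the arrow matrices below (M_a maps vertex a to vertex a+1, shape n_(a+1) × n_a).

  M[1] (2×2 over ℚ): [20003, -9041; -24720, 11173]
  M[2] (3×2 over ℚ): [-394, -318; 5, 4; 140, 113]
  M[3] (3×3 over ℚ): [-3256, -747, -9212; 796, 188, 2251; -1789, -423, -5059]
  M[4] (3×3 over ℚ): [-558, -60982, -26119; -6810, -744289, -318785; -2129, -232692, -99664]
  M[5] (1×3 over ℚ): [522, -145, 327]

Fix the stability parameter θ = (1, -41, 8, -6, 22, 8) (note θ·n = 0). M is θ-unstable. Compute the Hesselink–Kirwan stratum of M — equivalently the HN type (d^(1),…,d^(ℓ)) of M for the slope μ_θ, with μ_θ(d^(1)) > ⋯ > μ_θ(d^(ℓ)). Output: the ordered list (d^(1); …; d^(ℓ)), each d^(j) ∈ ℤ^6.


Interval decomposition of M: I[1,5]^2, I[3,6].
HN type (ℓ=4): μ^(1)=22; μ^(2)=15; μ^(3)=1; μ^(4)=-20

((0, 0, 0, 0, 2, 0); (0, 0, 0, 0, 1, 1); (0, 0, 3, 3, 0, 0); (2, 2, 0, 0, 0, 0))


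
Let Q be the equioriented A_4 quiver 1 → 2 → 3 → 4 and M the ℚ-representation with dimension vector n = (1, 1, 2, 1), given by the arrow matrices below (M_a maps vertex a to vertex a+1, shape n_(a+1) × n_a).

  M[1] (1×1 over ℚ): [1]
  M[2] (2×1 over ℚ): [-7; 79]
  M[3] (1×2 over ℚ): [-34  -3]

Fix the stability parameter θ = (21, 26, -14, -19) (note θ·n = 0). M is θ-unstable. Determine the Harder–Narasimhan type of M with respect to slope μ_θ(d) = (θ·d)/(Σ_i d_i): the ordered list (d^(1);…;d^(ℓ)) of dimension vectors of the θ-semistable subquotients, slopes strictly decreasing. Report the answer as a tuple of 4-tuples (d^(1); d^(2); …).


Interval decomposition of M: I[1,4], I[3,3].
HN type (ℓ=2): μ^(1)=7/2; μ^(2)=-14

((1, 1, 1, 1); (0, 0, 1, 0))


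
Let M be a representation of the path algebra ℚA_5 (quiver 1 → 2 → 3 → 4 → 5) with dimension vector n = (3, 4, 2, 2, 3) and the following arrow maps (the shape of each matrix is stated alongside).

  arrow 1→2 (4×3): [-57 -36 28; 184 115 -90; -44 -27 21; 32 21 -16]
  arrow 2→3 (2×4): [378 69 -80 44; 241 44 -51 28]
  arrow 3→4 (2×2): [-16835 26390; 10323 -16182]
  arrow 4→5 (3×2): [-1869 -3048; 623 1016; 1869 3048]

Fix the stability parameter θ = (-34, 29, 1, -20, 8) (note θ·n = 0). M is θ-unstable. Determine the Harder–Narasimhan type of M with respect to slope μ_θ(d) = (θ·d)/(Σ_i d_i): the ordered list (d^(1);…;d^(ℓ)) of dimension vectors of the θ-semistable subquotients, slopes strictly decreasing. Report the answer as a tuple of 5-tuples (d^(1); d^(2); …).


Barcode: M ≅ I[1,2], I[1,3], I[1,5], I[2,2], I[4,4], I[5,5]^2. HN layers by μ_θ (6 steps, strictly decreasing):
  μ^(1)=29; μ^(2)=15; μ^(3)=8; μ^(4)=10/3; μ^(5)=-20; μ^(6)=-34

((0, 2, 0, 0, 0); (0, 1, 1, 0, 0); (0, 0, 0, 0, 3); (0, 1, 1, 1, 0); (0, 0, 0, 1, 0); (3, 0, 0, 0, 0))


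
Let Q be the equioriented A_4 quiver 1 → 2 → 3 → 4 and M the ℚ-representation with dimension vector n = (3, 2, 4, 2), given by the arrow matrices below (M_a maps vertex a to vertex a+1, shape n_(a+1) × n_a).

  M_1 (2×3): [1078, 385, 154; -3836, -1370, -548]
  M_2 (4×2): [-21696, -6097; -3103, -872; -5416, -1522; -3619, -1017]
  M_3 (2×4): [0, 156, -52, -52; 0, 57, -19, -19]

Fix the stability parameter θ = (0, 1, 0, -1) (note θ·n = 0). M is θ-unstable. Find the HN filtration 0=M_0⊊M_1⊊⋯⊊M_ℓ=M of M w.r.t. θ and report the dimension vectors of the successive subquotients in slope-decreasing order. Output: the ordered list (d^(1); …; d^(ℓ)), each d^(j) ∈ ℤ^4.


Interval decomposition of M: I[1,1]^2, I[1,3], I[2,4], I[3,3]^2, I[4,4].
HN type (ℓ=3): μ^(1)=1/2; μ^(2)=0; μ^(3)=-1

((0, 1, 1, 0); (3, 1, 3, 1); (0, 0, 0, 1))


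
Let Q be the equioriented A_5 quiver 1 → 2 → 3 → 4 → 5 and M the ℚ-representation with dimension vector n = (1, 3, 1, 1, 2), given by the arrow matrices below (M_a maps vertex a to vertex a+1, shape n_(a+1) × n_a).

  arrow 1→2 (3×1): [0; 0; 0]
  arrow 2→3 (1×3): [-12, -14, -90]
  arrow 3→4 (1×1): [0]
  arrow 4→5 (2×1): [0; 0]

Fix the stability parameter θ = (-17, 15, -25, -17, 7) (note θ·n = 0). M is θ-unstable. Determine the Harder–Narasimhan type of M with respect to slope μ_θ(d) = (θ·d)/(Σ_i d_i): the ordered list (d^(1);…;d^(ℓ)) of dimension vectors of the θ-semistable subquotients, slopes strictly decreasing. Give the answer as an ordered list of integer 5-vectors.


Via rank(M_{q-1}∘⋯∘M_p): M ≅ I[1,1], I[2,2]^2, I[2,3], I[4,4], I[5,5]^2.
μ_θ-semistable layers: μ^(1)=15; μ^(2)=7; μ^(3)=-5; μ^(4)=-17

((0, 2, 0, 0, 0); (0, 0, 0, 0, 2); (0, 1, 1, 0, 0); (1, 0, 0, 1, 0))


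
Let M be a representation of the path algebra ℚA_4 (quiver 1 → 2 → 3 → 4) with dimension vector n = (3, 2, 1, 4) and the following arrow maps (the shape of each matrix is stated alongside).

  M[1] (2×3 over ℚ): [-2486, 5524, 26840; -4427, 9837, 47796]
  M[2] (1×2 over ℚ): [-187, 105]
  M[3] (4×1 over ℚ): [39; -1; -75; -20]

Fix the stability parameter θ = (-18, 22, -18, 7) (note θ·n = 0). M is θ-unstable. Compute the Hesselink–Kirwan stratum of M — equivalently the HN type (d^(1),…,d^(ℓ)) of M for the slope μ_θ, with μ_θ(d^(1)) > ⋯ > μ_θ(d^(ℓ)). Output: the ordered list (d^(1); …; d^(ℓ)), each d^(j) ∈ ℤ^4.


Via rank(M_{q-1}∘⋯∘M_p): M ≅ I[1,1], I[1,2], I[1,4], I[4,4]^3.
μ_θ-semistable layers: μ^(1)=22; μ^(2)=7; μ^(3)=2; μ^(4)=-18

((0, 1, 0, 0); (0, 0, 0, 4); (0, 1, 1, 0); (3, 0, 0, 0))


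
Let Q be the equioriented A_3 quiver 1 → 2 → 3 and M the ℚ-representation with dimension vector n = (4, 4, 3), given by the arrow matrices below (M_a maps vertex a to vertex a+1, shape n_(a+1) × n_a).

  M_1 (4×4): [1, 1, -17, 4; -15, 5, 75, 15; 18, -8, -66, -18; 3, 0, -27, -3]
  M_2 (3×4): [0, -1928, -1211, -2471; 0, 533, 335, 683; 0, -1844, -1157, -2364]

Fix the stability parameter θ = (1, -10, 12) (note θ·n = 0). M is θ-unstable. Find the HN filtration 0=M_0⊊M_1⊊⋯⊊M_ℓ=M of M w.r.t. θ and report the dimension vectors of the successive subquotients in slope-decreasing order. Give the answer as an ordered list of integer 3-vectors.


Via rank(M_{q-1}∘⋯∘M_p): M ≅ I[1,1], I[1,2], I[1,3]^2, I[2,3].
μ_θ-semistable layers: μ^(1)=12; μ^(2)=1; μ^(3)=-9/2; μ^(4)=-10

((0, 0, 3); (1, 0, 0); (3, 3, 0); (0, 1, 0))


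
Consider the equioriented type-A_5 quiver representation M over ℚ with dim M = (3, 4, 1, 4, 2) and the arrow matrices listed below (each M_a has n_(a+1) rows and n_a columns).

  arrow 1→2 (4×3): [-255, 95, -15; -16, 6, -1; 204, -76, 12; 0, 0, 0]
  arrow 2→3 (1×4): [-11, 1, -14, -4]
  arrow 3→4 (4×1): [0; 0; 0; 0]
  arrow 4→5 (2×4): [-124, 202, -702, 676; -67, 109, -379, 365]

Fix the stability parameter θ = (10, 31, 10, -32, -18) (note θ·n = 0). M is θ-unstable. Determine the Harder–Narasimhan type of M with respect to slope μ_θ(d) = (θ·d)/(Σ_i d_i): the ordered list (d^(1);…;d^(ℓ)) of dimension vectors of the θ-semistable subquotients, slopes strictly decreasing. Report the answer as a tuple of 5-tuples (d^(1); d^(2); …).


Interval decomposition of M: I[1,1], I[1,2], I[1,3], I[2,2]^2, I[4,4]^2, I[4,5]^2.
HN type (ℓ=5): μ^(1)=31; μ^(2)=41/2; μ^(3)=10; μ^(4)=-18; μ^(5)=-32

((0, 3, 0, 0, 0); (0, 1, 1, 0, 0); (3, 0, 0, 0, 0); (0, 0, 0, 0, 2); (0, 0, 0, 4, 0))


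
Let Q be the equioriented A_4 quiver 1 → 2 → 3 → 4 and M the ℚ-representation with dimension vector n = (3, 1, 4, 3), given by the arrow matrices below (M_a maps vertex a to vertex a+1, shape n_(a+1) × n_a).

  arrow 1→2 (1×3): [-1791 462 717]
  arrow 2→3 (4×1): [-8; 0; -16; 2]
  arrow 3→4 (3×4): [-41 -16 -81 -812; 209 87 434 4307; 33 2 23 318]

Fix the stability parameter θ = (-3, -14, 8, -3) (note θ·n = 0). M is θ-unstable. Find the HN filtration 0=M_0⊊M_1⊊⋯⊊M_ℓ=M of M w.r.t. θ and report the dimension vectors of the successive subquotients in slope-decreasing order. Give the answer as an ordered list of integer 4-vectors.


Barcode: M ≅ I[1,1]^2, I[1,4], I[3,3]^2, I[3,4], I[4,4]. HN layers by μ_θ (4 steps, strictly decreasing):
  μ^(1)=8; μ^(2)=5/2; μ^(3)=-3; μ^(4)=-17/2

((0, 0, 2, 0); (0, 0, 2, 2); (2, 0, 0, 1); (1, 1, 0, 0))


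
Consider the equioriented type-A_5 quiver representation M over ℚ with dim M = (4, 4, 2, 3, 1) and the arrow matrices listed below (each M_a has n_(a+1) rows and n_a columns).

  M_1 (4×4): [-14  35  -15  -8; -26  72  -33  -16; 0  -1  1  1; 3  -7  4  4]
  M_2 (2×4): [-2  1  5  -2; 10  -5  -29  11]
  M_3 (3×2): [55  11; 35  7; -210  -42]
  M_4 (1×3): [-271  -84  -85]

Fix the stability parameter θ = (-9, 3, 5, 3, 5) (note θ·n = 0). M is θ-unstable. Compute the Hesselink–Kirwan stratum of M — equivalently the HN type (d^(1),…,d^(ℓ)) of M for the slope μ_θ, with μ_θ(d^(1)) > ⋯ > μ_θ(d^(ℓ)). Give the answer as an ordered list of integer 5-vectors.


Via rank(M_{q-1}∘⋯∘M_p): M ≅ I[1,2]^2, I[1,3], I[1,5], I[4,4]^2.
μ_θ-semistable layers: μ^(1)=5; μ^(2)=4; μ^(3)=3; μ^(4)=-9

((0, 0, 1, 0, 1); (0, 0, 1, 1, 0); (0, 4, 0, 2, 0); (4, 0, 0, 0, 0))


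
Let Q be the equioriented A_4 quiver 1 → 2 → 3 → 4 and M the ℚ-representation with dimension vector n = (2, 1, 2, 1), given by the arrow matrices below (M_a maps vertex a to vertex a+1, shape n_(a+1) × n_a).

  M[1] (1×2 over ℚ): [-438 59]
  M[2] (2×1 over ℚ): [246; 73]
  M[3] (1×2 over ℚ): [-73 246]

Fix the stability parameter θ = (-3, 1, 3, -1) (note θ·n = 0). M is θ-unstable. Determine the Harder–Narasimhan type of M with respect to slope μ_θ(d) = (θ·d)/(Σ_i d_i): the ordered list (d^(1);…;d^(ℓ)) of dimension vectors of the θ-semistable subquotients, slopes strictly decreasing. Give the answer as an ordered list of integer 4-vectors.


Via rank(M_{q-1}∘⋯∘M_p): M ≅ I[1,1], I[1,3], I[3,4].
μ_θ-semistable layers: μ^(1)=3; μ^(2)=1; μ^(3)=-3

((0, 0, 1, 0); (0, 1, 1, 1); (2, 0, 0, 0))


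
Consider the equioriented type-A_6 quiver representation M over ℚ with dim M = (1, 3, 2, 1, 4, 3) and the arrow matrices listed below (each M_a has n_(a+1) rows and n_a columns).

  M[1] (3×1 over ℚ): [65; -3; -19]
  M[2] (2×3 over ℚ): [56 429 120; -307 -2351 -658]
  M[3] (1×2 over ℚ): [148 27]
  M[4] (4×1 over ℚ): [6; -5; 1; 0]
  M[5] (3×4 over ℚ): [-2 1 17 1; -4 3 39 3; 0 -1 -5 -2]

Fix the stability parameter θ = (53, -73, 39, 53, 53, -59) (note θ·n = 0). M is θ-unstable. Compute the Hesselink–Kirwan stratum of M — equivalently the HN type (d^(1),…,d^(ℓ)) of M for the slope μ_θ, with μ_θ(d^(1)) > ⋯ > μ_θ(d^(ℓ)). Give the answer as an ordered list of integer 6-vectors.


Via rank(M_{q-1}∘⋯∘M_p): M ≅ I[1,5], I[2,2], I[2,3], I[5,6]^3.
μ_θ-semistable layers: μ^(1)=53; μ^(2)=39; μ^(3)=-3; μ^(4)=-10; μ^(5)=-73

((0, 0, 0, 1, 1, 0); (0, 0, 2, 0, 0, 0); (0, 0, 0, 0, 3, 3); (1, 1, 0, 0, 0, 0); (0, 2, 0, 0, 0, 0))
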